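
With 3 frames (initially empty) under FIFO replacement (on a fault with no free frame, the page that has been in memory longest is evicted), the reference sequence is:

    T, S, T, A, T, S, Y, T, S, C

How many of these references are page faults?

T: fault, frames [T]
S: fault, frames [T, S]
T: hit
A: fault, frames [T, S, A]
T: hit
S: hit
Y: fault, evict T, frames [S, A, Y]
T: fault, evict S, frames [A, Y, T]
S: fault, evict A, frames [Y, T, S]
C: fault, evict Y, frames [T, S, C]
Page faults: 7.

7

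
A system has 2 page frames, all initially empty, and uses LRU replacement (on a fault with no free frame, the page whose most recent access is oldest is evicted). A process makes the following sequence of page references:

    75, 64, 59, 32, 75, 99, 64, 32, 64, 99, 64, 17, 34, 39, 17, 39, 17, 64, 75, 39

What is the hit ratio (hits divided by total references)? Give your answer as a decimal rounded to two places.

0.20

75: fault, frames (75)
64: fault, frames (75 64)
59: fault, evict 75, frames (64 59)
32: fault, evict 64, frames (59 32)
75: fault, evict 59, frames (32 75)
99: fault, evict 32, frames (75 99)
64: fault, evict 75, frames (99 64)
32: fault, evict 99, frames (64 32)
64: hit
99: fault, evict 32, frames (64 99)
64: hit
17: fault, evict 99, frames (64 17)
34: fault, evict 64, frames (17 34)
39: fault, evict 17, frames (34 39)
17: fault, evict 34, frames (39 17)
39: hit
17: hit
64: fault, evict 39, frames (17 64)
75: fault, evict 17, frames (64 75)
39: fault, evict 64, frames (75 39)
Hits: 4 of 20 references → 4/20 = 0.2000.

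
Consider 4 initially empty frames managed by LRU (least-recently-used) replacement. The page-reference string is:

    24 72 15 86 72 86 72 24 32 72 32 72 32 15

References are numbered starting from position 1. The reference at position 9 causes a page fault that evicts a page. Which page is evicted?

pos 1: 24 → miss, frames (24)
pos 2: 72 → miss, frames (24 72)
pos 3: 15 → miss, frames (24 72 15)
pos 4: 86 → miss, frames (24 72 15 86)
pos 5: 72 → hit
pos 6: 86 → hit
pos 7: 72 → hit
pos 8: 24 → hit
pos 9: 32 → miss, evict 15, frames (86 72 24 32)
At position 9, page 15 is evicted.

15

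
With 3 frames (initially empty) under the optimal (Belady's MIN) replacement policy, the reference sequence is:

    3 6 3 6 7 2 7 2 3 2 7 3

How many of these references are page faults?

3 → miss, frames {3}
6 → miss, frames {3,6}
3 → hit
6 → hit
7 → miss, frames {3,6,7}
2 → miss, evict 6, frames {3,7,2}
7 → hit
2 → hit
3 → hit
2 → hit
7 → hit
3 → hit
Page faults: 4.

4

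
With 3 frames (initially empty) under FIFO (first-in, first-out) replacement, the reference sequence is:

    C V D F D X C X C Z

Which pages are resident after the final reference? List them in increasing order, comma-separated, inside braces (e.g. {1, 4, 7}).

{C, X, Z}

C: fault, frames {C}
V: fault, frames {C,V}
D: fault, frames {C,V,D}
F: fault, evict C, frames {V,D,F}
D: hit
X: fault, evict V, frames {D,F,X}
C: fault, evict D, frames {F,X,C}
X: hit
C: hit
Z: fault, evict F, frames {X,C,Z}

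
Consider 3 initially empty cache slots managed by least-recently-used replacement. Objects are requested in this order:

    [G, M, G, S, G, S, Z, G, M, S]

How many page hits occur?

4

G -> miss, frames (G)
M -> miss, frames (G M)
G -> hit
S -> miss, frames (M G S)
G -> hit
S -> hit
Z -> miss, evict M, frames (G S Z)
G -> hit
M -> miss, evict S, frames (Z G M)
S -> miss, evict Z, frames (G M S)
Hits: 4.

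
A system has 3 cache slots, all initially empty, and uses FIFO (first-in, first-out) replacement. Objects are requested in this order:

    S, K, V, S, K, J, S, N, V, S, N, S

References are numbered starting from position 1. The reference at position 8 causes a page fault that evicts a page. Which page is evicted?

pos 1: S -> miss, frames {S}
pos 2: K -> miss, frames {S,K}
pos 3: V -> miss, frames {S,K,V}
pos 4: S -> hit
pos 5: K -> hit
pos 6: J -> miss, evict S, frames {K,V,J}
pos 7: S -> miss, evict K, frames {V,J,S}
pos 8: N -> miss, evict V, frames {J,S,N}
At position 8, page V is evicted.

V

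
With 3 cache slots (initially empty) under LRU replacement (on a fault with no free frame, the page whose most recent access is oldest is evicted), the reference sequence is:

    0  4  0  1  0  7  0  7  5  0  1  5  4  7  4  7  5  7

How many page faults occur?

0 -> fault, frames (0)
4 -> fault, frames (0 4)
0 -> hit
1 -> fault, frames (4 0 1)
0 -> hit
7 -> fault, evict 4, frames (1 0 7)
0 -> hit
7 -> hit
5 -> fault, evict 1, frames (0 7 5)
0 -> hit
1 -> fault, evict 7, frames (5 0 1)
5 -> hit
4 -> fault, evict 0, frames (1 5 4)
7 -> fault, evict 1, frames (5 4 7)
4 -> hit
7 -> hit
5 -> hit
7 -> hit
Page faults: 8.

8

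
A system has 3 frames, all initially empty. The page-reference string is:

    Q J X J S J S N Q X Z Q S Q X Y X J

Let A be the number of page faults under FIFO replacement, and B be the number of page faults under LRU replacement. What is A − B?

1

Under FIFO: F F F . F . . F F F F . F F F F . F → 13 faults.
Under LRU: F F F . F . . F F F F . F . F F . F → 12 faults.
A − B = 13 − 12 = 1.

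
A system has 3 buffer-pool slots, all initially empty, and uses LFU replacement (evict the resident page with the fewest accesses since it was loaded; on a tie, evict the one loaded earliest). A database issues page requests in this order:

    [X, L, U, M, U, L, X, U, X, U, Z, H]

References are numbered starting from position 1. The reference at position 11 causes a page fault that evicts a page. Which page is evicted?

L

pos 1: X → fault, frames [X]
pos 2: L → fault, frames [X, L]
pos 3: U → fault, frames [X, L, U]
pos 4: M → fault, evict X, frames [L, U, M]
pos 5: U → hit
pos 6: L → hit
pos 7: X → fault, evict M, frames [L, U, X]
pos 8: U → hit
pos 9: X → hit
pos 10: U → hit
pos 11: Z → fault, evict L, frames [U, X, Z]
At position 11, page L is evicted.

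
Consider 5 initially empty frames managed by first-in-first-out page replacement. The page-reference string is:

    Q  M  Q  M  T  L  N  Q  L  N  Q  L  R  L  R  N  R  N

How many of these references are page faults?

6

Q → fault, frames {Q}
M → fault, frames {Q,M}
Q → hit
M → hit
T → fault, frames {Q,M,T}
L → fault, frames {Q,M,T,L}
N → fault, frames {Q,M,T,L,N}
Q → hit
L → hit
N → hit
Q → hit
L → hit
R → fault, evict Q, frames {M,T,L,N,R}
L → hit
R → hit
N → hit
R → hit
N → hit
Page faults: 6.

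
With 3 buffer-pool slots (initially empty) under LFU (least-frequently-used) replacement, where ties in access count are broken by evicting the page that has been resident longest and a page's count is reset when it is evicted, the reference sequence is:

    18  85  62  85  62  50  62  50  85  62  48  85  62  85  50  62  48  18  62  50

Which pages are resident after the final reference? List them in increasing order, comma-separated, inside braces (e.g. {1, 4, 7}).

{50, 62, 85}

18: fault, frames (18)
85: fault, frames (18 85)
62: fault, frames (18 85 62)
85: hit
62: hit
50: fault, evict 18, frames (85 62 50)
62: hit
50: hit
85: hit
62: hit
48: fault, evict 50, frames (85 62 48)
85: hit
62: hit
85: hit
50: fault, evict 48, frames (85 62 50)
62: hit
48: fault, evict 50, frames (85 62 48)
18: fault, evict 48, frames (85 62 18)
62: hit
50: fault, evict 18, frames (85 62 50)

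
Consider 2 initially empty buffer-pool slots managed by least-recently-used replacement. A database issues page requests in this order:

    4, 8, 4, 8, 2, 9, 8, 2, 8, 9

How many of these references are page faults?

4 -> fault, frames [4]
8 -> fault, frames [4, 8]
4 -> hit
8 -> hit
2 -> fault, evict 4, frames [8, 2]
9 -> fault, evict 8, frames [2, 9]
8 -> fault, evict 2, frames [9, 8]
2 -> fault, evict 9, frames [8, 2]
8 -> hit
9 -> fault, evict 2, frames [8, 9]
Page faults: 7.

7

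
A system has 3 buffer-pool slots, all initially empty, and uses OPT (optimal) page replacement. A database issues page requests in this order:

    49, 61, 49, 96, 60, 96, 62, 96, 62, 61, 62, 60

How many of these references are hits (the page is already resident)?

6

49 → miss, frames [49]
61 → miss, frames [49, 61]
49 → hit
96 → miss, frames [49, 61, 96]
60 → miss, evict 49, frames [61, 96, 60]
96 → hit
62 → miss, evict 60, frames [61, 96, 62]
96 → hit
62 → hit
61 → hit
62 → hit
60 → miss, evict 62, frames [61, 96, 60]
Hits: 6.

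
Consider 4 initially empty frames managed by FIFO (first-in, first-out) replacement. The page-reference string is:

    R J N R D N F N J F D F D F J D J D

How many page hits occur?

R -> miss, frames [R]
J -> miss, frames [R, J]
N -> miss, frames [R, J, N]
R -> hit
D -> miss, frames [R, J, N, D]
N -> hit
F -> miss, evict R, frames [J, N, D, F]
N -> hit
J -> hit
F -> hit
D -> hit
F -> hit
D -> hit
F -> hit
J -> hit
D -> hit
J -> hit
D -> hit
Hits: 13.

13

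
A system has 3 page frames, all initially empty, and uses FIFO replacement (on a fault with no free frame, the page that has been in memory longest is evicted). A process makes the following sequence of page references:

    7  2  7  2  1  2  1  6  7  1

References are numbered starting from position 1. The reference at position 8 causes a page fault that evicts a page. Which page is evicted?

7

pos 1: 7 → miss, frames [7]
pos 2: 2 → miss, frames [7, 2]
pos 3: 7 → hit
pos 4: 2 → hit
pos 5: 1 → miss, frames [7, 2, 1]
pos 6: 2 → hit
pos 7: 1 → hit
pos 8: 6 → miss, evict 7, frames [2, 1, 6]
At position 8, page 7 is evicted.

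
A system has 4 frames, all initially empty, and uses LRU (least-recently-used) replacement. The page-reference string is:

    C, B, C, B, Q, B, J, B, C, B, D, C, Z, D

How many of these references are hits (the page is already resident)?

C → miss, frames (C)
B → miss, frames (C B)
C → hit
B → hit
Q → miss, frames (C B Q)
B → hit
J → miss, frames (C Q B J)
B → hit
C → hit
B → hit
D → miss, evict Q, frames (J C B D)
C → hit
Z → miss, evict J, frames (B D C Z)
D → hit
Hits: 8.

8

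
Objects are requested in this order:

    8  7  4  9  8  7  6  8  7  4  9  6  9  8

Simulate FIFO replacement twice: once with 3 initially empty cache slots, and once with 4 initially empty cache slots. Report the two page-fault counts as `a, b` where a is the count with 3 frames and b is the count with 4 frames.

10, 11

3 frames: F F F F F F F . . F F . . F → 10 faults.
4 frames: F F F F . . F F F F F F . F → 11 faults.
11 > 10: adding a frame increased faults — Belady's anomaly.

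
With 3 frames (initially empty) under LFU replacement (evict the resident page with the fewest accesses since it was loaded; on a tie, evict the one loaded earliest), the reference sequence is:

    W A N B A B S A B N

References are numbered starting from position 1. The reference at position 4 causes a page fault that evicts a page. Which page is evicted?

pos 1: W → fault, frames [W]
pos 2: A → fault, frames [W, A]
pos 3: N → fault, frames [W, A, N]
pos 4: B → fault, evict W, frames [A, N, B]
At position 4, page W is evicted.

W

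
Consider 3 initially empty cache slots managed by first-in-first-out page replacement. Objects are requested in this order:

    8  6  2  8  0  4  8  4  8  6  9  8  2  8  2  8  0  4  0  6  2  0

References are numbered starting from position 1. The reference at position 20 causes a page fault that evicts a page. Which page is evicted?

pos 1: 8 → miss, frames [8]
pos 2: 6 → miss, frames [8, 6]
pos 3: 2 → miss, frames [8, 6, 2]
pos 4: 8 → hit
pos 5: 0 → miss, evict 8, frames [6, 2, 0]
pos 6: 4 → miss, evict 6, frames [2, 0, 4]
pos 7: 8 → miss, evict 2, frames [0, 4, 8]
pos 8: 4 → hit
pos 9: 8 → hit
pos 10: 6 → miss, evict 0, frames [4, 8, 6]
pos 11: 9 → miss, evict 4, frames [8, 6, 9]
pos 12: 8 → hit
pos 13: 2 → miss, evict 8, frames [6, 9, 2]
pos 14: 8 → miss, evict 6, frames [9, 2, 8]
pos 15: 2 → hit
pos 16: 8 → hit
pos 17: 0 → miss, evict 9, frames [2, 8, 0]
pos 18: 4 → miss, evict 2, frames [8, 0, 4]
pos 19: 0 → hit
pos 20: 6 → miss, evict 8, frames [0, 4, 6]
At position 20, page 8 is evicted.

8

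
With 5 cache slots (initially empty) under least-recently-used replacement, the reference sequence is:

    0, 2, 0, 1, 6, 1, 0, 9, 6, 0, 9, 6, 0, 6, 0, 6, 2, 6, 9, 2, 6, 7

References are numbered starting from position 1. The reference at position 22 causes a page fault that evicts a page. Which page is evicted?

1

pos 1: 0 → fault, frames {0}
pos 2: 2 → fault, frames {0,2}
pos 3: 0 → hit
pos 4: 1 → fault, frames {2,0,1}
pos 5: 6 → fault, frames {2,0,1,6}
pos 6: 1 → hit
pos 7: 0 → hit
pos 8: 9 → fault, frames {2,6,1,0,9}
pos 9: 6 → hit
pos 10: 0 → hit
pos 11: 9 → hit
pos 12: 6 → hit
pos 13: 0 → hit
pos 14: 6 → hit
pos 15: 0 → hit
pos 16: 6 → hit
pos 17: 2 → hit
pos 18: 6 → hit
pos 19: 9 → hit
pos 20: 2 → hit
pos 21: 6 → hit
pos 22: 7 → fault, evict 1, frames {0,9,2,6,7}
At position 22, page 1 is evicted.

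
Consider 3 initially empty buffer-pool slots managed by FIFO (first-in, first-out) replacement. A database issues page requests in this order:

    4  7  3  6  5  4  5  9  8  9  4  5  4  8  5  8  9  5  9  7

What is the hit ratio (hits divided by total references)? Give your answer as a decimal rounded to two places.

4 → miss, frames {4}
7 → miss, frames {4,7}
3 → miss, frames {4,7,3}
6 → miss, evict 4, frames {7,3,6}
5 → miss, evict 7, frames {3,6,5}
4 → miss, evict 3, frames {6,5,4}
5 → hit
9 → miss, evict 6, frames {5,4,9}
8 → miss, evict 5, frames {4,9,8}
9 → hit
4 → hit
5 → miss, evict 4, frames {9,8,5}
4 → miss, evict 9, frames {8,5,4}
8 → hit
5 → hit
8 → hit
9 → miss, evict 8, frames {5,4,9}
5 → hit
9 → hit
7 → miss, evict 5, frames {4,9,7}
Hits: 8 of 20 references → 8/20 = 0.4000.

0.40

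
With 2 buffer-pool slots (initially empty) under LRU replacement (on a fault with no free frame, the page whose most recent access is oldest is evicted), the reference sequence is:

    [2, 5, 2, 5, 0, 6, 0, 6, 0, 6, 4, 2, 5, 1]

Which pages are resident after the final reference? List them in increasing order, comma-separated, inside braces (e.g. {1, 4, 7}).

{1, 5}

2 -> miss, frames [2]
5 -> miss, frames [2, 5]
2 -> hit
5 -> hit
0 -> miss, evict 2, frames [5, 0]
6 -> miss, evict 5, frames [0, 6]
0 -> hit
6 -> hit
0 -> hit
6 -> hit
4 -> miss, evict 0, frames [6, 4]
2 -> miss, evict 6, frames [4, 2]
5 -> miss, evict 4, frames [2, 5]
1 -> miss, evict 2, frames [5, 1]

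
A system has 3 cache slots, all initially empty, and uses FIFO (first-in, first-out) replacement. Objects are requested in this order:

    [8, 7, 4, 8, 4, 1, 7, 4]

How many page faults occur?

4

8 → fault, frames {8}
7 → fault, frames {8,7}
4 → fault, frames {8,7,4}
8 → hit
4 → hit
1 → fault, evict 8, frames {7,4,1}
7 → hit
4 → hit
Page faults: 4.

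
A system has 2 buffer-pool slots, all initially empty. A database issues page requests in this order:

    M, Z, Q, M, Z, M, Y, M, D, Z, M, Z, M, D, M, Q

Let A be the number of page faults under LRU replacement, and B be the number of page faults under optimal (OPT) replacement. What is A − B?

2

Under LRU: F F F F F . F . F F F . . F . F → 11 faults.
Under OPT: F F F . F . F . F F . . . F . F → 9 faults.
A − B = 11 − 9 = 2.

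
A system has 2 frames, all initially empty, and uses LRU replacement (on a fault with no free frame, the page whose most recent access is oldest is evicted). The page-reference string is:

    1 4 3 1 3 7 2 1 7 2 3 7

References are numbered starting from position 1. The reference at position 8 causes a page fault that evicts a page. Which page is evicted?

pos 1: 1 → fault, frames {1}
pos 2: 4 → fault, frames {1,4}
pos 3: 3 → fault, evict 1, frames {4,3}
pos 4: 1 → fault, evict 4, frames {3,1}
pos 5: 3 → hit
pos 6: 7 → fault, evict 1, frames {3,7}
pos 7: 2 → fault, evict 3, frames {7,2}
pos 8: 1 → fault, evict 7, frames {2,1}
At position 8, page 7 is evicted.

7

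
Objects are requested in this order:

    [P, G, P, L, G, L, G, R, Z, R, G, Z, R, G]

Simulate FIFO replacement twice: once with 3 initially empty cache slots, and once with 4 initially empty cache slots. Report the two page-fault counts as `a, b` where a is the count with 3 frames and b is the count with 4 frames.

3 frames: F F . F . . . F F . F . . . → 6 faults.
4 frames: F F . F . . . F F . . . . . → 5 faults.
5 < 6: adding a frame reduced faults, as is typical.

6, 5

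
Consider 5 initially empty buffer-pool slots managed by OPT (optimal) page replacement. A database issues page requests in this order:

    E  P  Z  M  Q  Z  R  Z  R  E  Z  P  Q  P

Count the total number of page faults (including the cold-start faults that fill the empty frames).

E → fault, frames (E)
P → fault, frames (E P)
Z → fault, frames (E P Z)
M → fault, frames (E P Z M)
Q → fault, frames (E P Z M Q)
Z → hit
R → fault, evict M, frames (E P Z Q R)
Z → hit
R → hit
E → hit
Z → hit
P → hit
Q → hit
P → hit
Page faults: 6.

6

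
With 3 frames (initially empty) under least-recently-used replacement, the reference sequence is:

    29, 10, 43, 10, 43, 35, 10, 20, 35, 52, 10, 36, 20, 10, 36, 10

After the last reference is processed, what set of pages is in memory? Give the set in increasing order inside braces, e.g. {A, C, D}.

29 -> fault, frames (29)
10 -> fault, frames (29 10)
43 -> fault, frames (29 10 43)
10 -> hit
43 -> hit
35 -> fault, evict 29, frames (10 43 35)
10 -> hit
20 -> fault, evict 43, frames (35 10 20)
35 -> hit
52 -> fault, evict 10, frames (20 35 52)
10 -> fault, evict 20, frames (35 52 10)
36 -> fault, evict 35, frames (52 10 36)
20 -> fault, evict 52, frames (10 36 20)
10 -> hit
36 -> hit
10 -> hit

{10, 20, 36}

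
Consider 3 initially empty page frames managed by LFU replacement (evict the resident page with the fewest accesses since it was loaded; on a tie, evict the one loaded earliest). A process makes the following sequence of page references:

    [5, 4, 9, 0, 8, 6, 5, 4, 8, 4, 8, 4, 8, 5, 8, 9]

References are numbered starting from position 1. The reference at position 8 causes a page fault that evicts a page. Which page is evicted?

8

pos 1: 5 → fault, frames [5]
pos 2: 4 → fault, frames [5, 4]
pos 3: 9 → fault, frames [5, 4, 9]
pos 4: 0 → fault, evict 5, frames [4, 9, 0]
pos 5: 8 → fault, evict 4, frames [9, 0, 8]
pos 6: 6 → fault, evict 9, frames [0, 8, 6]
pos 7: 5 → fault, evict 0, frames [8, 6, 5]
pos 8: 4 → fault, evict 8, frames [6, 5, 4]
At position 8, page 8 is evicted.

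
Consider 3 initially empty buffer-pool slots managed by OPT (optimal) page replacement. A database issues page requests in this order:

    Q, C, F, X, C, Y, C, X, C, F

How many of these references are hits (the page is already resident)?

4

Q: miss, frames (Q)
C: miss, frames (Q C)
F: miss, frames (Q C F)
X: miss, evict Q, frames (C F X)
C: hit
Y: miss, evict F, frames (C X Y)
C: hit
X: hit
C: hit
F: miss, evict Y, frames (C X F)
Hits: 4.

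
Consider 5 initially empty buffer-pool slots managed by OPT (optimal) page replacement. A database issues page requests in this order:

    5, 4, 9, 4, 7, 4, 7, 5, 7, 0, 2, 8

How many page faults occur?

5 -> fault, frames [5]
4 -> fault, frames [5, 4]
9 -> fault, frames [5, 4, 9]
4 -> hit
7 -> fault, frames [5, 4, 9, 7]
4 -> hit
7 -> hit
5 -> hit
7 -> hit
0 -> fault, frames [5, 4, 9, 7, 0]
2 -> fault, evict 0, frames [5, 4, 9, 7, 2]
8 -> fault, evict 2, frames [5, 4, 9, 7, 8]
Page faults: 7.

7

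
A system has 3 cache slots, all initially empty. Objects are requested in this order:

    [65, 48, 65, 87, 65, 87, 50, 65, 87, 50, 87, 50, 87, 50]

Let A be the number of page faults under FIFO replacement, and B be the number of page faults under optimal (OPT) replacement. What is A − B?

1

Under FIFO: F F . F . . F F . . . . . . → 5 faults.
Under OPT: F F . F . . F . . . . . . . → 4 faults.
A − B = 5 − 4 = 1.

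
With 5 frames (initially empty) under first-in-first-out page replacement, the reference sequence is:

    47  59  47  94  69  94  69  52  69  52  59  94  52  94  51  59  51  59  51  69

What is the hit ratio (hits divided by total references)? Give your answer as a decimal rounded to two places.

47 -> fault, frames [47]
59 -> fault, frames [47, 59]
47 -> hit
94 -> fault, frames [47, 59, 94]
69 -> fault, frames [47, 59, 94, 69]
94 -> hit
69 -> hit
52 -> fault, frames [47, 59, 94, 69, 52]
69 -> hit
52 -> hit
59 -> hit
94 -> hit
52 -> hit
94 -> hit
51 -> fault, evict 47, frames [59, 94, 69, 52, 51]
59 -> hit
51 -> hit
59 -> hit
51 -> hit
69 -> hit
Hits: 14 of 20 references → 14/20 = 0.7000.

0.70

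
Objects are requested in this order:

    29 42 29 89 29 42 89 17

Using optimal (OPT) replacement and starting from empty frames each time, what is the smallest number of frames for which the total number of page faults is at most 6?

f=1: 8 faults
f=2: 5 faults
f=3: 4 faults
f=4: 4 faults
Smallest f with faults ≤ 6 is 2.

2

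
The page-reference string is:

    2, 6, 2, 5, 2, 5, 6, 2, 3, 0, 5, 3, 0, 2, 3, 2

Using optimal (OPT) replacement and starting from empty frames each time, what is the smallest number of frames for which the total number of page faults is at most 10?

f=1: 16 faults
f=2: 9 faults
f=3: 6 faults
f=4: 5 faults
f=5: 5 faults
Smallest f with faults ≤ 10 is 2.

2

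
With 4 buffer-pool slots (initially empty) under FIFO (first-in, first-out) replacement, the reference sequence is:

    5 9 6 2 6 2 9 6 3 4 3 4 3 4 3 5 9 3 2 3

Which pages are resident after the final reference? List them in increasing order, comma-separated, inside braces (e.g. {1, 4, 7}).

{2, 3, 5, 9}

5 -> miss, frames (5)
9 -> miss, frames (5 9)
6 -> miss, frames (5 9 6)
2 -> miss, frames (5 9 6 2)
6 -> hit
2 -> hit
9 -> hit
6 -> hit
3 -> miss, evict 5, frames (9 6 2 3)
4 -> miss, evict 9, frames (6 2 3 4)
3 -> hit
4 -> hit
3 -> hit
4 -> hit
3 -> hit
5 -> miss, evict 6, frames (2 3 4 5)
9 -> miss, evict 2, frames (3 4 5 9)
3 -> hit
2 -> miss, evict 3, frames (4 5 9 2)
3 -> miss, evict 4, frames (5 9 2 3)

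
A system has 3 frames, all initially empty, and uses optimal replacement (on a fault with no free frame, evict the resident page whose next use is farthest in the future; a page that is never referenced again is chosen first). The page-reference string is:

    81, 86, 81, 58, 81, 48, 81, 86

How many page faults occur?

4

81: fault, frames {81}
86: fault, frames {81,86}
81: hit
58: fault, frames {81,86,58}
81: hit
48: fault, evict 58, frames {81,86,48}
81: hit
86: hit
Page faults: 4.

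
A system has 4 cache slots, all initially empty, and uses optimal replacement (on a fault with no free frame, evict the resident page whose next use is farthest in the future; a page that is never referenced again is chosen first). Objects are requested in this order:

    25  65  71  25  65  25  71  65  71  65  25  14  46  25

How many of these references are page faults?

5

25 → fault, frames [25]
65 → fault, frames [25, 65]
71 → fault, frames [25, 65, 71]
25 → hit
65 → hit
25 → hit
71 → hit
65 → hit
71 → hit
65 → hit
25 → hit
14 → fault, frames [25, 65, 71, 14]
46 → fault, evict 14, frames [25, 65, 71, 46]
25 → hit
Page faults: 5.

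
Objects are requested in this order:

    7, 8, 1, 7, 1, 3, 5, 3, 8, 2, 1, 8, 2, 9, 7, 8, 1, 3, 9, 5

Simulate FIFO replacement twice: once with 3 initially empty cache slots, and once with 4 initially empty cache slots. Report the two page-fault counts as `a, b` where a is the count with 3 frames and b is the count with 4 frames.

15, 12

3 frames: F F F . . F F . F F F . . F F F F F F F → 15 faults.
4 frames: F F F . . F F . . F . F . F F . F F . F → 12 faults.
12 < 15: adding a frame reduced faults, as is typical.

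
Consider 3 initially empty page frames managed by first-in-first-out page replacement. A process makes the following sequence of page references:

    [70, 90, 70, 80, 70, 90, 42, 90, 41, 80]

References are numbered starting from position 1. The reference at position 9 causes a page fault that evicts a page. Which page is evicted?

90

pos 1: 70 -> fault, frames (70)
pos 2: 90 -> fault, frames (70 90)
pos 3: 70 -> hit
pos 4: 80 -> fault, frames (70 90 80)
pos 5: 70 -> hit
pos 6: 90 -> hit
pos 7: 42 -> fault, evict 70, frames (90 80 42)
pos 8: 90 -> hit
pos 9: 41 -> fault, evict 90, frames (80 42 41)
At position 9, page 90 is evicted.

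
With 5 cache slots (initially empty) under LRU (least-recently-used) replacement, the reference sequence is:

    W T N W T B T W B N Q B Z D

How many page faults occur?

W -> fault, frames {W}
T -> fault, frames {W,T}
N -> fault, frames {W,T,N}
W -> hit
T -> hit
B -> fault, frames {N,W,T,B}
T -> hit
W -> hit
B -> hit
N -> hit
Q -> fault, frames {T,W,B,N,Q}
B -> hit
Z -> fault, evict T, frames {W,N,Q,B,Z}
D -> fault, evict W, frames {N,Q,B,Z,D}
Page faults: 7.

7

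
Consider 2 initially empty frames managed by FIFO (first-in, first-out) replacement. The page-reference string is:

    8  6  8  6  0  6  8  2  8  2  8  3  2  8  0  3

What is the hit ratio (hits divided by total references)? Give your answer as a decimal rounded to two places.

0.44

8 → fault, frames [8]
6 → fault, frames [8, 6]
8 → hit
6 → hit
0 → fault, evict 8, frames [6, 0]
6 → hit
8 → fault, evict 6, frames [0, 8]
2 → fault, evict 0, frames [8, 2]
8 → hit
2 → hit
8 → hit
3 → fault, evict 8, frames [2, 3]
2 → hit
8 → fault, evict 2, frames [3, 8]
0 → fault, evict 3, frames [8, 0]
3 → fault, evict 8, frames [0, 3]
Hits: 7 of 16 references → 7/16 = 0.4375.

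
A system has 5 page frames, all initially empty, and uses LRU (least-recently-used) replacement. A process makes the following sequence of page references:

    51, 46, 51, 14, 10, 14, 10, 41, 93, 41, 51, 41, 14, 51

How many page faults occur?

51 -> fault, frames {51}
46 -> fault, frames {51,46}
51 -> hit
14 -> fault, frames {46,51,14}
10 -> fault, frames {46,51,14,10}
14 -> hit
10 -> hit
41 -> fault, frames {46,51,14,10,41}
93 -> fault, evict 46, frames {51,14,10,41,93}
41 -> hit
51 -> hit
41 -> hit
14 -> hit
51 -> hit
Page faults: 6.

6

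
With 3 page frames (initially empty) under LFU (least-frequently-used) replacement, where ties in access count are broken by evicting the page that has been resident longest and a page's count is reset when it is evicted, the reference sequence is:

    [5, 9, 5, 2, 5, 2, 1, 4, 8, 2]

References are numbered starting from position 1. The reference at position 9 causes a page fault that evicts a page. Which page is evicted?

4

pos 1: 5 → miss, frames [5]
pos 2: 9 → miss, frames [5, 9]
pos 3: 5 → hit
pos 4: 2 → miss, frames [5, 9, 2]
pos 5: 5 → hit
pos 6: 2 → hit
pos 7: 1 → miss, evict 9, frames [5, 2, 1]
pos 8: 4 → miss, evict 1, frames [5, 2, 4]
pos 9: 8 → miss, evict 4, frames [5, 2, 8]
At position 9, page 4 is evicted.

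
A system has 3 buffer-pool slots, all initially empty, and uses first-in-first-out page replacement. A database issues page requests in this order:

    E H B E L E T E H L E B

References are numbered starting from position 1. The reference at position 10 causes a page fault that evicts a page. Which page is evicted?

E

pos 1: E → miss, frames {E}
pos 2: H → miss, frames {E,H}
pos 3: B → miss, frames {E,H,B}
pos 4: E → hit
pos 5: L → miss, evict E, frames {H,B,L}
pos 6: E → miss, evict H, frames {B,L,E}
pos 7: T → miss, evict B, frames {L,E,T}
pos 8: E → hit
pos 9: H → miss, evict L, frames {E,T,H}
pos 10: L → miss, evict E, frames {T,H,L}
At position 10, page E is evicted.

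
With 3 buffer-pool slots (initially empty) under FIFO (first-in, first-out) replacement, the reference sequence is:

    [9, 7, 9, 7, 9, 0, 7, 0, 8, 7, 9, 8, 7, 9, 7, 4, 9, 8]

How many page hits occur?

9 -> miss, frames {9}
7 -> miss, frames {9,7}
9 -> hit
7 -> hit
9 -> hit
0 -> miss, frames {9,7,0}
7 -> hit
0 -> hit
8 -> miss, evict 9, frames {7,0,8}
7 -> hit
9 -> miss, evict 7, frames {0,8,9}
8 -> hit
7 -> miss, evict 0, frames {8,9,7}
9 -> hit
7 -> hit
4 -> miss, evict 8, frames {9,7,4}
9 -> hit
8 -> miss, evict 9, frames {7,4,8}
Hits: 10.

10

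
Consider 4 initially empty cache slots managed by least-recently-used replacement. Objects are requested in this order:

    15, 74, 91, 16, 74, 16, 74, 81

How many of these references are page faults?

5

15 → miss, frames [15]
74 → miss, frames [15, 74]
91 → miss, frames [15, 74, 91]
16 → miss, frames [15, 74, 91, 16]
74 → hit
16 → hit
74 → hit
81 → miss, evict 15, frames [91, 16, 74, 81]
Page faults: 5.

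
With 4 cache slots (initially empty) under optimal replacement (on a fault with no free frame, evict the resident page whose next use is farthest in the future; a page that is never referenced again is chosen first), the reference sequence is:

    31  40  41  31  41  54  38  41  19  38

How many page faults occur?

31: miss, frames (31)
40: miss, frames (31 40)
41: miss, frames (31 40 41)
31: hit
41: hit
54: miss, frames (31 40 41 54)
38: miss, evict 54, frames (31 40 41 38)
41: hit
19: miss, evict 41, frames (31 40 38 19)
38: hit
Page faults: 6.

6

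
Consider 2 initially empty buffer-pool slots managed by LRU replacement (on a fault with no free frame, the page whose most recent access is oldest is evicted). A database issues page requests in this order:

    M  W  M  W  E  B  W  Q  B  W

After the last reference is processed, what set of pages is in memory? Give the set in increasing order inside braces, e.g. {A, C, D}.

M: fault, frames [M]
W: fault, frames [M, W]
M: hit
W: hit
E: fault, evict M, frames [W, E]
B: fault, evict W, frames [E, B]
W: fault, evict E, frames [B, W]
Q: fault, evict B, frames [W, Q]
B: fault, evict W, frames [Q, B]
W: fault, evict Q, frames [B, W]

{B, W}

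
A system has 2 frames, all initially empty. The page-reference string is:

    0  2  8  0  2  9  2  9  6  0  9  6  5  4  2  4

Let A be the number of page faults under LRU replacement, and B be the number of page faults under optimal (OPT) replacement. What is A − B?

2

Under LRU: F F F F F F . . F F F F F F F . → 13 faults.
Under OPT: F F F . F F . . F F . F F F F . → 11 faults.
A − B = 13 − 11 = 2.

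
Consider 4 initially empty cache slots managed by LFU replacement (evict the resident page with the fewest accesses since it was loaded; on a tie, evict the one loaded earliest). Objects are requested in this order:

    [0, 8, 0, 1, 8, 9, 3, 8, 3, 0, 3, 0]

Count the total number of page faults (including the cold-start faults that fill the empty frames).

5

0: miss, frames [0]
8: miss, frames [0, 8]
0: hit
1: miss, frames [0, 8, 1]
8: hit
9: miss, frames [0, 8, 1, 9]
3: miss, evict 1, frames [0, 8, 9, 3]
8: hit
3: hit
0: hit
3: hit
0: hit
Page faults: 5.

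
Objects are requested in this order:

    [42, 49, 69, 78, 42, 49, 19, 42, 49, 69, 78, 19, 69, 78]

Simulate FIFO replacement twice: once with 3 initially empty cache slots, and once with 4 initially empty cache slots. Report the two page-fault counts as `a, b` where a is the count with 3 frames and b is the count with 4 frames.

3 frames: F F F F F F F . . F F . . . → 9 faults.
4 frames: F F F F . . F F F F F F . . → 10 faults.
10 > 9: adding a frame increased faults — Belady's anomaly.

9, 10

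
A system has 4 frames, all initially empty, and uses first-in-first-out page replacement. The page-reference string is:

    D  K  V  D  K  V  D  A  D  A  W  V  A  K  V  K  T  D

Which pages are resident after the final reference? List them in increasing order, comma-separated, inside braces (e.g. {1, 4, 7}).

D -> fault, frames {D}
K -> fault, frames {D,K}
V -> fault, frames {D,K,V}
D -> hit
K -> hit
V -> hit
D -> hit
A -> fault, frames {D,K,V,A}
D -> hit
A -> hit
W -> fault, evict D, frames {K,V,A,W}
V -> hit
A -> hit
K -> hit
V -> hit
K -> hit
T -> fault, evict K, frames {V,A,W,T}
D -> fault, evict V, frames {A,W,T,D}

{A, D, T, W}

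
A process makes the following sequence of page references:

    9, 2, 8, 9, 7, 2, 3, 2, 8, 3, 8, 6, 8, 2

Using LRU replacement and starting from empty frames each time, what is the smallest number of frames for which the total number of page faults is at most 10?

f=1: 14 faults
f=2: 11 faults
f=3: 9 faults
f=4: 7 faults
f=5: 6 faults
f=6: 6 faults
Smallest f with faults ≤ 10 is 3.

3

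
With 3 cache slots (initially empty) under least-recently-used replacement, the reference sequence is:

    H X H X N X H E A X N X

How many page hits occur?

H → fault, frames (H)
X → fault, frames (H X)
H → hit
X → hit
N → fault, frames (H X N)
X → hit
H → hit
E → fault, evict N, frames (X H E)
A → fault, evict X, frames (H E A)
X → fault, evict H, frames (E A X)
N → fault, evict E, frames (A X N)
X → hit
Hits: 5.

5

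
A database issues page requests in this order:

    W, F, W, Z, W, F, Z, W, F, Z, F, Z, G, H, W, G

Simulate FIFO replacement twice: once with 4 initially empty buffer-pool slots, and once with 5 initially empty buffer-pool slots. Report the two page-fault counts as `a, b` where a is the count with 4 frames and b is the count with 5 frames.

6, 5

4 frames: F F . F . . . . . . . . F F F . → 6 faults.
5 frames: F F . F . . . . . . . . F F . . → 5 faults.
5 < 6: adding a frame reduced faults, as is typical.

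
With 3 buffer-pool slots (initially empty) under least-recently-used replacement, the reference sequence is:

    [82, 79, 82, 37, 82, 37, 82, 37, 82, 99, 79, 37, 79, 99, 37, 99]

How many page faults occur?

82: fault, frames (82)
79: fault, frames (82 79)
82: hit
37: fault, frames (79 82 37)
82: hit
37: hit
82: hit
37: hit
82: hit
99: fault, evict 79, frames (37 82 99)
79: fault, evict 37, frames (82 99 79)
37: fault, evict 82, frames (99 79 37)
79: hit
99: hit
37: hit
99: hit
Page faults: 6.

6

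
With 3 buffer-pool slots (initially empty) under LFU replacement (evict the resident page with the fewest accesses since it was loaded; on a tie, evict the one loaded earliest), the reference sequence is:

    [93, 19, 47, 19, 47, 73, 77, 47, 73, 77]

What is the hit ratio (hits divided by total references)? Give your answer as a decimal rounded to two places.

0.30

93 → fault, frames [93]
19 → fault, frames [93, 19]
47 → fault, frames [93, 19, 47]
19 → hit
47 → hit
73 → fault, evict 93, frames [19, 47, 73]
77 → fault, evict 73, frames [19, 47, 77]
47 → hit
73 → fault, evict 77, frames [19, 47, 73]
77 → fault, evict 73, frames [19, 47, 77]
Hits: 3 of 10 references → 3/10 = 0.3000.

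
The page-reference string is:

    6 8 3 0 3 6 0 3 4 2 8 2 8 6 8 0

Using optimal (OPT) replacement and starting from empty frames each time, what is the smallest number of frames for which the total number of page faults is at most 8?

f=1: 16 faults
f=2: 11 faults
f=3: 8 faults
f=4: 6 faults
f=5: 6 faults
f=6: 6 faults
Smallest f with faults ≤ 8 is 3.

3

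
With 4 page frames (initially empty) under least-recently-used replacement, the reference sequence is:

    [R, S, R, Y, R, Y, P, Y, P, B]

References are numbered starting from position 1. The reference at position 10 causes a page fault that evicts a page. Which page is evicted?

pos 1: R -> fault, frames {R}
pos 2: S -> fault, frames {R,S}
pos 3: R -> hit
pos 4: Y -> fault, frames {S,R,Y}
pos 5: R -> hit
pos 6: Y -> hit
pos 7: P -> fault, frames {S,R,Y,P}
pos 8: Y -> hit
pos 9: P -> hit
pos 10: B -> fault, evict S, frames {R,Y,P,B}
At position 10, page S is evicted.

S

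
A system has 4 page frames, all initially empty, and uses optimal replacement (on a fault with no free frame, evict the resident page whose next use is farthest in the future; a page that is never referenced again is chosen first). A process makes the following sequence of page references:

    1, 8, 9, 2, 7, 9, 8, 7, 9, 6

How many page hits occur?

1 -> fault, frames {1}
8 -> fault, frames {1,8}
9 -> fault, frames {1,8,9}
2 -> fault, frames {1,8,9,2}
7 -> fault, evict 2, frames {1,8,9,7}
9 -> hit
8 -> hit
7 -> hit
9 -> hit
6 -> fault, evict 7, frames {1,8,9,6}
Hits: 4.

4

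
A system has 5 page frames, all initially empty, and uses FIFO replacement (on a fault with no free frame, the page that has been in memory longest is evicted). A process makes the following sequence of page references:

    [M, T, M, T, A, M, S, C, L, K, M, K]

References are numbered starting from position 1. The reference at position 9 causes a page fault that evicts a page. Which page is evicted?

M

pos 1: M → miss, frames {M}
pos 2: T → miss, frames {M,T}
pos 3: M → hit
pos 4: T → hit
pos 5: A → miss, frames {M,T,A}
pos 6: M → hit
pos 7: S → miss, frames {M,T,A,S}
pos 8: C → miss, frames {M,T,A,S,C}
pos 9: L → miss, evict M, frames {T,A,S,C,L}
At position 9, page M is evicted.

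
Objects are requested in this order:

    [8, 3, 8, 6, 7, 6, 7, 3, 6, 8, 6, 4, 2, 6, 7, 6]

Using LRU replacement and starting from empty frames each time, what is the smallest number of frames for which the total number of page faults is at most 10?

f=1: 16 faults
f=2: 11 faults
f=3: 9 faults
f=4: 7 faults
f=5: 7 faults
f=6: 6 faults
Smallest f with faults ≤ 10 is 3.

3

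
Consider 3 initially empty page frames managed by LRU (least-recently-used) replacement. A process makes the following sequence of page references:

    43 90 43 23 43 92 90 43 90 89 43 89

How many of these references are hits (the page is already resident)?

6

43 → miss, frames [43]
90 → miss, frames [43, 90]
43 → hit
23 → miss, frames [90, 43, 23]
43 → hit
92 → miss, evict 90, frames [23, 43, 92]
90 → miss, evict 23, frames [43, 92, 90]
43 → hit
90 → hit
89 → miss, evict 92, frames [43, 90, 89]
43 → hit
89 → hit
Hits: 6.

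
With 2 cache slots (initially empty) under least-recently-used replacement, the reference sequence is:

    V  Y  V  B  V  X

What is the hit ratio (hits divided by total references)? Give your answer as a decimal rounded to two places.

V → miss, frames [V]
Y → miss, frames [V, Y]
V → hit
B → miss, evict Y, frames [V, B]
V → hit
X → miss, evict B, frames [V, X]
Hits: 2 of 6 references → 2/6 = 0.3333.

0.33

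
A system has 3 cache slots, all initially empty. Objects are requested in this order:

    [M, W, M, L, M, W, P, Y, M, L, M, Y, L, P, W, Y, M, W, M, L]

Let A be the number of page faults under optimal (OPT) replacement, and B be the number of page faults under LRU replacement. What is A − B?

Under OPT: F F . F . . F F . . . . . F F . . . . F → 8 faults.
Under LRU: F F . F . . F F F F . . . F F F F . . F → 12 faults.
A − B = 8 − 12 = -4.

-4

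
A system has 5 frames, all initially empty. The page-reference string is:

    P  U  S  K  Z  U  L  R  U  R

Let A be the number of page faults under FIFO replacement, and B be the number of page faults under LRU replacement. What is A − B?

Under FIFO: F F F F F . F F F . → 8 faults.
Under LRU: F F F F F . F F . . → 7 faults.
A − B = 8 − 7 = 1.

1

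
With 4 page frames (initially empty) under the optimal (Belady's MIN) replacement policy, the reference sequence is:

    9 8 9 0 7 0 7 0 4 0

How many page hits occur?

5

9 -> miss, frames [9]
8 -> miss, frames [9, 8]
9 -> hit
0 -> miss, frames [9, 8, 0]
7 -> miss, frames [9, 8, 0, 7]
0 -> hit
7 -> hit
0 -> hit
4 -> miss, evict 7, frames [9, 8, 0, 4]
0 -> hit
Hits: 5.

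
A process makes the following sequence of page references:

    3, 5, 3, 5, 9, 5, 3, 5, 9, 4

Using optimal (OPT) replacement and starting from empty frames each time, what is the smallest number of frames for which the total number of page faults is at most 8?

f=1: 10 faults
f=2: 6 faults
f=3: 4 faults
f=4: 4 faults
Smallest f with faults ≤ 8 is 2.

2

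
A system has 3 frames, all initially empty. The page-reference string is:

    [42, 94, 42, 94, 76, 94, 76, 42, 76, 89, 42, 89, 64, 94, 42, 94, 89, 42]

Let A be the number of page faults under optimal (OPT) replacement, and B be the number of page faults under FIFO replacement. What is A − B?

Under OPT: F F . . F . . . . F . . F . . . F . → 6 faults.
Under FIFO: F F . . F . . . . F F . F F . . F F → 9 faults.
A − B = 6 − 9 = -3.

-3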